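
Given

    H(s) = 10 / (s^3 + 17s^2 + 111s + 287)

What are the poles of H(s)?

s = -5 + 4j, -5 - 4j, -7

The poles are the roots of the denominator s^3 + 17s^2 + 111s + 287 = 0.
Trying s = -7: the polynomial evaluates to 0, so (s + 7) is a factor.
Dividing out leaves s^2 + 10s + 41 = 0.
The quadratic formula then gives s = -5 ± 4j.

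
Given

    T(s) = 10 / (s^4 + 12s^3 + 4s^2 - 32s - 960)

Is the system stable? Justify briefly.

unstable

The denominator s^4 + 12s^3 + 4s^2 - 32s - 960 factors as (s + 12)(s - 4)(s^2 + 4s + 20), giving poles at s = -12, 4, -2 ± 4j.
Since the pole(s) at s = 4 lie in the right half-plane, the system is unstable.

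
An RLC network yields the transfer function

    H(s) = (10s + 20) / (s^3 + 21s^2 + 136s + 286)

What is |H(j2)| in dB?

Substitute s = j2: numerator = 20 + j20, denominator = 202 + j264.
|H(j2)| = |20 + j20| / |202 + j264| = 28.284 / 332.42 ≈ 0.08509.
In decibels: 20·log₁₀(0.08509) ≈ -21.4 dB.

|H(j2)|_dB ≈ -21.4 dB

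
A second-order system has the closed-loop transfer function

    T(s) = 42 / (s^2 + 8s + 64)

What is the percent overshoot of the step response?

Comparing s^2 + 8s + 64 to s^2 + 2ζωₙs + ωₙ²: ωₙ = 8 rad/s and ζ = 8/(2·8) = 0.5.
%OS = 100·exp(−πζ/√(1−ζ²)) = 100·exp(−π·0.5/√(1−0.5²)) ≈ 16.3%.

%OS ≈ 16.3%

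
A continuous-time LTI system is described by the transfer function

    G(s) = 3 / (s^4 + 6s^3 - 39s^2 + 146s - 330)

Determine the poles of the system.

The poles are the roots of the denominator s^4 + 6s^3 - 39s^2 + 146s - 330 = 0.
Trying s = -11: the polynomial evaluates to 0, so (s + 11) is a factor.
Dividing out leaves s^3 - 5s^2 + 16s - 30 = 0.
This factors further as (s^2 - 2s + 10)(s - 3) = 0.

s = 1 + 3j, 1 - 3j, -11, 3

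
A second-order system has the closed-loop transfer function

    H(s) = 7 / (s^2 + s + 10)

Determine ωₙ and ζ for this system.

Compare the denominator to the standard form s^2 + 2ζωₙs + ωₙ².
ωₙ² = 10, so ωₙ = √10 ≈ 3.162 rad/s.
2ζωₙ = 1, so ζ = 1/(2·√10) ≈ 0.1581.
With ζ = 0.1581 the response is underdamped.

ωₙ ≈ 3.162 rad/s, ζ ≈ 0.1581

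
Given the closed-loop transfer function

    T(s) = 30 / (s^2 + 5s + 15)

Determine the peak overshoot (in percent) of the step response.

Comparing s^2 + 5s + 15 to s^2 + 2ζωₙs + ωₙ²: ωₙ = √15 ≈ 3.873 rad/s and ζ = 5/(2·√15) ≈ 0.6455.
%OS = 100·exp(−πζ/√(1−ζ²)) = 100·exp(−π·0.6455/√(1−0.6455²)) ≈ 7.03%.

%OS ≈ 7.03%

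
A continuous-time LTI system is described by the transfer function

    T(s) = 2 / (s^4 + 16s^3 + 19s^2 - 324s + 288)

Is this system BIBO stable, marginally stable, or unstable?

The denominator s^4 + 16s^3 + 19s^2 - 324s + 288 factors as (s - 3)(s - 1)(s + 8)(s + 12), giving poles at s = 3, 1, -8, -12.
Since the pole(s) at s = 3, 1 lie in the right half-plane, the system is unstable.

unstable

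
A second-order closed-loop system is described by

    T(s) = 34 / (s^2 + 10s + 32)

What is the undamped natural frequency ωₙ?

ωₙ ≈ 5.657 rad/s

Compare the denominator to the standard form s^2 + 2ζωₙs + ωₙ².
ωₙ² = 32, so ωₙ = √32 ≈ 5.657 rad/s.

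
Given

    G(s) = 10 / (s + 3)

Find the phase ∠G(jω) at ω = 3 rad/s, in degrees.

∠G(j3) ≈ -45°

At s = j3: numerator = 10, denominator = 3 + j3.
∠G = ∠num − ∠den = 0° − (45°) = -45°.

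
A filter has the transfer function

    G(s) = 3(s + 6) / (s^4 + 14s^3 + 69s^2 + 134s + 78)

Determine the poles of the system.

s = -5 ± j, -3, -1

The poles are the roots of the denominator s^4 + 14s^3 + 69s^2 + 134s + 78 = 0.
Trying s = -3: the polynomial evaluates to 0, so (s + 3) is a factor.
Dividing out leaves s^3 + 11s^2 + 36s + 26 = 0.
This factors further as (s^2 + 10s + 26)(s + 1) = 0.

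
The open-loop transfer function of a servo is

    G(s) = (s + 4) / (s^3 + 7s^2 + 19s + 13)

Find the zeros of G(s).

Set the numerator to zero: s + 4 = 0.
So s = -4.

s = -4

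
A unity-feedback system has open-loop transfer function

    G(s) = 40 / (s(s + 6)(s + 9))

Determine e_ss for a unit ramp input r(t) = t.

G(s) has one pole at the origin.
This is a Type 1 system. Kv = lim_{s→0} s·G(s) = 40/54 = 20/27.
e_ss = 1/Kv = 1/(20/27) = 27/20 ≈ 1.350.

e_ss = 1.350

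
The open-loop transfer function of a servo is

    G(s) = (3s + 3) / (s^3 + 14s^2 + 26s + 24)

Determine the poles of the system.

The poles are the roots of the denominator s^3 + 14s^2 + 26s + 24 = 0.
Trying s = -12: the polynomial evaluates to 0, so (s + 12) is a factor.
Dividing out leaves s^2 + 2s + 2 = 0.
The quadratic formula then gives s = -1 ± 1j.

s = -12, -1 + j, -1 - j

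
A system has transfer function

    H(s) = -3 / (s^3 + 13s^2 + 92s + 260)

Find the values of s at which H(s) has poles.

s = -4 + 6j, -4 - 6j, -5

The poles are the roots of the denominator s^3 + 13s^2 + 92s + 260 = 0.
Trying s = -5: the polynomial evaluates to 0, so (s + 5) is a factor.
Dividing out leaves s^2 + 8s + 52 = 0.
The quadratic formula then gives s = -4 ± 6j.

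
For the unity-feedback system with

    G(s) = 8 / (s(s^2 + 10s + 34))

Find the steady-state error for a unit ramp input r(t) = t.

G(s) has one pole at the origin.
This is a Type 1 system. Kv = lim_{s→0} s·G(s) = 8/34 = 4/17.
e_ss = 1/Kv = 1/(4/17) = 17/4 ≈ 4.250.

e_ss = 4.250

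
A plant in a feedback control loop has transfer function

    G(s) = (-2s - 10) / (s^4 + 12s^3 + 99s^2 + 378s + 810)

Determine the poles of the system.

s = -3 + 3j, -3 - 3j, -3 + 6j, -3 - 6j

The poles are the roots of the denominator s^4 + 12s^3 + 99s^2 + 378s + 810 = 0.
No real roots exist; factor into two real quadratics: (s^2 + 6s + 18)(s^2 + 6s + 45) = 0.
Each quadratic gives a conjugate pair via the quadratic formula.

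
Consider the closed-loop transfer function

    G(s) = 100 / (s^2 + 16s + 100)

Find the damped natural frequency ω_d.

ω_d = 6 rad/s

Comparing s^2 + 16s + 100 to s^2 + 2ζωₙs + ωₙ²: ωₙ = 10 rad/s and ζ = 16/(2·10) = 0.8.
ζωₙ = 16/2 = 8, so ω_d = ωₙ√(1−ζ²) = √(ωₙ² − (ζωₙ)²) = √(100 − 8²) = √36 = 6 rad/s.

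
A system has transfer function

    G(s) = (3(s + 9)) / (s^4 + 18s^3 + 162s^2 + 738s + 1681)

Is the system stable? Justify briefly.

stable

The denominator s^4 + 18s^3 + 162s^2 + 738s + 1681 factors as (s^2 + 8s + 41)(s^2 + 10s + 41), giving poles at s = -4 + 5j, -4 - 5j, -5 + 4j, -5 - 4j.
Since all poles lie strictly in the left half-plane, the system is stable.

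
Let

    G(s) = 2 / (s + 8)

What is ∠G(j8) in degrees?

∠G(j8) ≈ -45°

At s = j8: numerator = 2, denominator = 8 + j8.
∠G = ∠num − ∠den = 0° − (45°) = -45°.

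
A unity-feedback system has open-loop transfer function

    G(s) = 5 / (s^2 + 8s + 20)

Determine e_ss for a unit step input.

G(s) has no poles at the origin.
This is a Type 0 system. Kp = lim_{s→0} G(s) = 5/20 = 1/4.
e_ss = 1/(1 + Kp) = 1/(1 + 1/4) = 4/5 ≈ 0.8000.

e_ss = 0.8000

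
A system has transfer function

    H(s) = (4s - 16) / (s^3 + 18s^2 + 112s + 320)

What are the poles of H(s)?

s = -4 + 4j, -4 - 4j, -10

The poles are the roots of the denominator s^3 + 18s^2 + 112s + 320 = 0.
Trying s = -10: the polynomial evaluates to 0, so (s + 10) is a factor.
Dividing out leaves s^2 + 8s + 32 = 0.
The quadratic formula then gives s = -4 ± 4j.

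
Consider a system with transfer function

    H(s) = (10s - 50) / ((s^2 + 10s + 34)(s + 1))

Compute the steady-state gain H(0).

Set s = 0: H(0) = (-50) / (34) = -25/17.

H(0) = -25/17 ≈ -1.471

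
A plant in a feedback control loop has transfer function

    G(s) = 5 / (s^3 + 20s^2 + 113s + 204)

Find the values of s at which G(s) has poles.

s = -4 ± j, -12

The poles are the roots of the denominator s^3 + 20s^2 + 113s + 204 = 0.
Trying s = -12: the polynomial evaluates to 0, so (s + 12) is a factor.
Dividing out leaves s^2 + 8s + 17 = 0.
The quadratic formula then gives s = -4 ± 1j.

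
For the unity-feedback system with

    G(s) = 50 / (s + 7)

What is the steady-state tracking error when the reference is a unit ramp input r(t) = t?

e_ss = ∞

G(s) has no poles at the origin.
This is a Type 0 system; Kv = lim_{s→0} s·G(s) = 0, so the steady-state error for a ramp input is infinite.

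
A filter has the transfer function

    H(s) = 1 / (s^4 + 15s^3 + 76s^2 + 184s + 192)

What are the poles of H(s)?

s = -2 + 2j, -2 - 2j, -3, -8

The poles are the roots of the denominator s^4 + 15s^3 + 76s^2 + 184s + 192 = 0.
Trying s = -3: the polynomial evaluates to 0, so (s + 3) is a factor.
Dividing out leaves s^3 + 12s^2 + 40s + 64 = 0.
This factors further as (s^2 + 4s + 8)(s + 8) = 0.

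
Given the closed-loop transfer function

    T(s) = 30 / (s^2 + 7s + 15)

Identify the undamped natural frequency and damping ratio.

Compare the denominator to the standard form s^2 + 2ζωₙs + ωₙ².
ωₙ² = 15, so ωₙ = √15 ≈ 3.873 rad/s.
2ζωₙ = 7, so ζ = 7/(2·√15) ≈ 0.9037.
With ζ = 0.9037 the response is underdamped.

ωₙ ≈ 3.873 rad/s, ζ ≈ 0.9037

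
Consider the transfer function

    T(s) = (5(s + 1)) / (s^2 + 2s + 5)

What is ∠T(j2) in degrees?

∠T(j2) ≈ -12.53°

At s = j2: numerator = 5 + j10, denominator = 1 + j4.
∠T = ∠num − ∠den = 63.435° − (75.964°) = -12.53°.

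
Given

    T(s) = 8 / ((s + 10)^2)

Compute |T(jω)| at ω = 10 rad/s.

Substitute s = j10: numerator = 8, denominator = j200.
|T(j10)| = |8| / |j200| = 8 / 200 = 0.04000.

|T(j10)| = 0.04000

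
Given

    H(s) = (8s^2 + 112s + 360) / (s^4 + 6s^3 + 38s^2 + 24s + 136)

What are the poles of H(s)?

s = ±2j, -3 ± 5j

The poles are the roots of the denominator s^4 + 6s^3 + 38s^2 + 24s + 136 = 0.
No real roots exist; factor into two real quadratics: (s^2 + 4)(s^2 + 6s + 34) = 0.
Each quadratic gives a conjugate pair via the quadratic formula.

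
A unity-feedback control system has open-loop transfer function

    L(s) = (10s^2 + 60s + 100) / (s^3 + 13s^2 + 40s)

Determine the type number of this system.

Factor s from the denominator: s^3 + 13s^2 + 40s = s·(s^2 + 13s + 40).
There is 1 pole at the origin, so the system is Type 1.

Type 1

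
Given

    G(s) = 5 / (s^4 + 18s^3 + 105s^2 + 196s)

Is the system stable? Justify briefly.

The denominator s^4 + 18s^3 + 105s^2 + 196s factors as s(s + 7)^2(s + 4), giving poles at s = 0, -7, -7, -4.
Since the simple pole(s) at s = 0 lie on the jω-axis with none in the right half-plane, the system is marginally stable.

marginally stable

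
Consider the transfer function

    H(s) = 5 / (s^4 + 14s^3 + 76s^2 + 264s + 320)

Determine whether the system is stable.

The denominator s^4 + 14s^3 + 76s^2 + 264s + 320 factors as (s + 8)(s + 2)(s^2 + 4s + 20), giving poles at s = -8, -2, -2 + 4j, -2 - 4j.
Since all poles lie strictly in the left half-plane, the system is stable.

stable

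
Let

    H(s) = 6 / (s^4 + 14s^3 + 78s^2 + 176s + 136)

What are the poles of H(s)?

The poles are the roots of the denominator s^4 + 14s^3 + 78s^2 + 176s + 136 = 0.
Trying s = -2: the polynomial evaluates to 0, so (s + 2) is a factor.
Dividing out leaves s^3 + 12s^2 + 54s + 68 = 0.
This factors further as (s^2 + 10s + 34)(s + 2) = 0.

s = -5 + 3j, -5 - 3j, -2, -2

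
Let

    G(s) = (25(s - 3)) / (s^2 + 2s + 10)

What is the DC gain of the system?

G(0) = -15/2 ≈ -7.500

Set s = 0: G(0) = (-75) / (10) = -15/2.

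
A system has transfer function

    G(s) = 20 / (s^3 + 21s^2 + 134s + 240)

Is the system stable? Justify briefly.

stable

The denominator s^3 + 21s^2 + 134s + 240 factors as (s + 10)(s + 8)(s + 3), giving poles at s = -10, -8, -3.
Since all poles lie strictly in the left half-plane, the system is stable.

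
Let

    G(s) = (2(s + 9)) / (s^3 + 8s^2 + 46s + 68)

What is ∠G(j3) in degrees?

At s = j3: numerator = 18 + j6, denominator = -4 + j111.
∠G = ∠num − ∠den = 18.435° − (92.064°) = -73.63°.

∠G(j3) ≈ -73.63°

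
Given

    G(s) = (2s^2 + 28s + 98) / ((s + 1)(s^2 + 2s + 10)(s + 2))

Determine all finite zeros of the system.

Set the numerator to zero: 2s^2 + 28s + 98 = 0, i.e. 2·(s^2 + 14s + 49) = 0.
Factoring: (s + 7)^2 = 0.

s = -7, -7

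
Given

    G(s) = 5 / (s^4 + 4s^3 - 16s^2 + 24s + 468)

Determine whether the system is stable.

The denominator s^4 + 4s^3 - 16s^2 + 24s + 468 factors as (s^2 + 10s + 26)(s^2 - 6s + 18), giving poles at s = -5 ± j, 3 ± 3j.
Since the pole(s) at s = 3 + 3j, 3 - 3j lie in the right half-plane, the system is unstable.

unstable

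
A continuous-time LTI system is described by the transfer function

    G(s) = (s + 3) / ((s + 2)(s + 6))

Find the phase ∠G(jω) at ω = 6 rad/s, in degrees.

∠G(j6) ≈ -53.13°

At s = j6: numerator = 3 + j6, denominator = -24 + j48.
∠G = ∠num − ∠den = 63.435° − (116.57°) = -53.13°.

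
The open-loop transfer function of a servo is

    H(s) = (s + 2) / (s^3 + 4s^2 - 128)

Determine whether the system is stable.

unstable

The denominator s^3 + 4s^2 - 128 factors as (s^2 + 8s + 32)(s - 4), giving poles at s = -4 + 4j, -4 - 4j, 4.
Since the pole(s) at s = 4 lie in the right half-plane, the system is unstable.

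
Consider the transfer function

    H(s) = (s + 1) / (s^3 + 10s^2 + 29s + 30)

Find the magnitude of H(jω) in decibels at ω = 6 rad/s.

Substitute s = j6: numerator = 1 + j6, denominator = -330 - j42.
|H(j6)| = |1 + j6| / |-330 - j42| = 6.0828 / 332.66 ≈ 0.01829.
In decibels: 20·log₁₀(0.01829) ≈ -34.8 dB.

|H(j6)|_dB ≈ -34.8 dB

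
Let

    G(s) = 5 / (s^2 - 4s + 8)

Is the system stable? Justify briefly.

unstable

The denominator s^2 - 4s + 8 factors as (s^2 - 4s + 8), giving poles at s = 2 + 2j, 2 - 2j.
Since the pole(s) at s = 2 + 2j, 2 - 2j lie in the right half-plane, the system is unstable.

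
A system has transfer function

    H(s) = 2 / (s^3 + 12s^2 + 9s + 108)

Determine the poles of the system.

s = ±3j, -12

The poles are the roots of the denominator s^3 + 12s^2 + 9s + 108 = 0.
Trying s = -12: the polynomial evaluates to 0, so (s + 12) is a factor.
Dividing out leaves s^2 + 9 = 0.
The quadratic formula then gives s = 0 ± 3j.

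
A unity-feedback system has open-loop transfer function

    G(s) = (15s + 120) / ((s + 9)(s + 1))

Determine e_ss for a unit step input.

G(s) has no poles at the origin.
This is a Type 0 system. Kp = lim_{s→0} G(s) = 120/9 = 40/3.
e_ss = 1/(1 + Kp) = 1/(1 + 40/3) = 3/43 ≈ 0.06977.

e_ss = 0.06977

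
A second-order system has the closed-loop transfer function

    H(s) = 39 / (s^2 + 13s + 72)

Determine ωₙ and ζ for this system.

ωₙ ≈ 8.485 rad/s, ζ ≈ 0.7660

Compare the denominator to the standard form s^2 + 2ζωₙs + ωₙ².
ωₙ² = 72, so ωₙ = √72 ≈ 8.485 rad/s.
2ζωₙ = 13, so ζ = 13/(2·√72) ≈ 0.7660.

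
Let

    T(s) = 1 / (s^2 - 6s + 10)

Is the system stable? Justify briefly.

The denominator s^2 - 6s + 10 factors as (s^2 - 6s + 10), giving poles at s = 3 + j, 3 - j.
Since the pole(s) at s = 3 ± j lie in the right half-plane, the system is unstable.

unstable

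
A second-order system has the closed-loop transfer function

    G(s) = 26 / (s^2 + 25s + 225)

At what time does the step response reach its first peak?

Comparing s^2 + 25s + 225 to s^2 + 2ζωₙs + ωₙ²: ωₙ = 15 rad/s and ζ = 25/(2·15) ≈ 0.8333.
ζωₙ = 25/2 = 12.5, so ω_d = ωₙ√(1−ζ²) = √(ωₙ² − (ζωₙ)²) = √(225 − 12.5²) = √68.75 ≈ 8.292 rad/s.
t_p = π/ω_d = π/8.292 ≈ 0.3789 s.

t_p ≈ 0.3789 s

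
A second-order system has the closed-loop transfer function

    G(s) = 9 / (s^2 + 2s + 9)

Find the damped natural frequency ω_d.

Comparing s^2 + 2s + 9 to s^2 + 2ζωₙs + ωₙ²: ωₙ = 3 rad/s and ζ = 2/(2·3) ≈ 0.3333.
ζωₙ = 2/2 = 1, so ω_d = ωₙ√(1−ζ²) = √(ωₙ² − (ζωₙ)²) = √(9 − 1²) = √8 ≈ 2.828 rad/s.

ω_d ≈ 2.828 rad/s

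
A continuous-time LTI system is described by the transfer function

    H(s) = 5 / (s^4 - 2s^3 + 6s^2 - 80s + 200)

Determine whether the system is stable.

The denominator s^4 - 2s^3 + 6s^2 - 80s + 200 factors as (s^2 + 4s + 20)(s^2 - 6s + 10), giving poles at s = -2 ± 4j, 3 ± j.
Since the pole(s) at s = 3 + j, 3 - j lie in the right half-plane, the system is unstable.

unstable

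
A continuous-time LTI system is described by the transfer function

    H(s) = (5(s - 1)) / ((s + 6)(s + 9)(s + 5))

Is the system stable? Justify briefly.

The poles can be read from the denominator factors: s = -6, -9, -5.
Since all poles lie strictly in the left half-plane, the system is stable.

stable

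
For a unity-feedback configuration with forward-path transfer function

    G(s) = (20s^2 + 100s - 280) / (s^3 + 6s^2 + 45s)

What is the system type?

Type 1

Factor s from the denominator: s^3 + 6s^2 + 45s = s·(s^2 + 6s + 45).
There is 1 pole at the origin, so the system is Type 1.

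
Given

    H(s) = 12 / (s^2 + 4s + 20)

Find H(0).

H(0) = 3/5 ≈ 0.6000

At s = 0 each factor (s + a) contributes a and each (s^2 + bs + c) contributes c.
H(0) = 12·1 / ((20)) = 12/20 = 3/5.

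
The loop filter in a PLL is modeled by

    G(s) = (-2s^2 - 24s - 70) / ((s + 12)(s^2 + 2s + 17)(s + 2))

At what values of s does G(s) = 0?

Set the numerator to zero: -2s^2 - 24s - 70 = 0, i.e. -2·(s^2 + 12s + 35) = 0.
Factoring: (s + 5)(s + 7) = 0.

s = -5, -7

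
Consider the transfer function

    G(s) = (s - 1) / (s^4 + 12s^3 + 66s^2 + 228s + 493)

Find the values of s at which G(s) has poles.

The poles are the roots of the denominator s^4 + 12s^3 + 66s^2 + 228s + 493 = 0.
No real roots exist; factor into two real quadratics: (s^2 + 2s + 17)(s^2 + 10s + 29) = 0.
Each quadratic gives a conjugate pair via the quadratic formula.

s = -1 + 4j, -1 - 4j, -5 + 2j, -5 - 2j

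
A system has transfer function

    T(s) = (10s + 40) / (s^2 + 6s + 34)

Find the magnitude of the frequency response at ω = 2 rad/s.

Substitute s = j2: numerator = 40 + j20, denominator = 30 + j12.
|T(j2)| = |40 + j20| / |30 + j12| = 44.721 / 32.311 ≈ 1.384.

|T(j2)| ≈ 1.384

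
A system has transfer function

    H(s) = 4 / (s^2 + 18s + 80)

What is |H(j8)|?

Substitute s = j8: numerator = 4, denominator = 16 + j144.
|H(j8)| = |4| / |16 + j144| = 4 / 144.89 ≈ 0.02761.

|H(j8)| ≈ 0.02761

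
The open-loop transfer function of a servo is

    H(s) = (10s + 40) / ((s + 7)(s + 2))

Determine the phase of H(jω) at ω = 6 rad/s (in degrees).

At s = j6: numerator = 40 + j60, denominator = -22 + j54.
∠H = ∠num − ∠den = 56.310° − (112.17°) = -55.86°.

∠H(j6) ≈ -55.86°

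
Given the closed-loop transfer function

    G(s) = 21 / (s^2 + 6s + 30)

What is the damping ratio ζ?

ζ ≈ 0.5477

Compare the denominator to the standard form s^2 + 2ζωₙs + ωₙ².
ωₙ² = 30, so ωₙ = √30 ≈ 5.477 rad/s.
2ζωₙ = 6, so ζ = 6/(2·√30) ≈ 0.5477.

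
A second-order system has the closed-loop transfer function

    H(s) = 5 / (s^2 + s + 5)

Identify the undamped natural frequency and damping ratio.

ωₙ ≈ 2.236 rad/s, ζ ≈ 0.2236

Compare the denominator to the standard form s^2 + 2ζωₙs + ωₙ².
ωₙ² = 5, so ωₙ = √5 ≈ 2.236 rad/s.
2ζωₙ = 1, so ζ = 1/(2·√5) ≈ 0.2236.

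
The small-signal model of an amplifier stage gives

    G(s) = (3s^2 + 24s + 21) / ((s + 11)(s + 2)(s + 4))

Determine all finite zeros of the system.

Set the numerator to zero: 3s^2 + 24s + 21 = 0, i.e. 3·(s^2 + 8s + 7) = 0.
Factoring: (s + 7)(s + 1) = 0.

s = -7, -1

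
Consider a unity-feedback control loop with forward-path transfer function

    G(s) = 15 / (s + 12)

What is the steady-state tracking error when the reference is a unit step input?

e_ss = 0.4444

G(s) has no poles at the origin.
This is a Type 0 system. Kp = lim_{s→0} G(s) = 15/12 = 5/4.
e_ss = 1/(1 + Kp) = 1/(1 + 5/4) = 4/9 ≈ 0.4444.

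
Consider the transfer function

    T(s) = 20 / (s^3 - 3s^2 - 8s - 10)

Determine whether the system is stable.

unstable

The denominator s^3 - 3s^2 - 8s - 10 factors as (s^2 + 2s + 2)(s - 5), giving poles at s = -1 ± j, 5.
Since the pole(s) at s = 5 lie in the right half-plane, the system is unstable.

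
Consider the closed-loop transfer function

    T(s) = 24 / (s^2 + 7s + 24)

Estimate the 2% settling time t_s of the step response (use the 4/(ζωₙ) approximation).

t_s ≈ 1.143 s

Comparing s^2 + 7s + 24 to s^2 + 2ζωₙs + ωₙ²: ωₙ = √24 ≈ 4.899 rad/s and ζ = 7/(2·√24) ≈ 0.7144.
ζωₙ = 7/2 = 3.5, so t_s ≈ 4/(ζωₙ) = 4/3.5 ≈ 1.143 s.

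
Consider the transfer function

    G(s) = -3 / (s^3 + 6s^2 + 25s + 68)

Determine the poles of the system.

s = -1 ± 4j, -4

The poles are the roots of the denominator s^3 + 6s^2 + 25s + 68 = 0.
Trying s = -4: the polynomial evaluates to 0, so (s + 4) is a factor.
Dividing out leaves s^2 + 2s + 17 = 0.
The quadratic formula then gives s = -1 ± 4j.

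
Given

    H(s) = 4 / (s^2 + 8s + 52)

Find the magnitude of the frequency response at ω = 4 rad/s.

Substitute s = j4: numerator = 4, denominator = 36 + j32.
|H(j4)| = |4| / |36 + j32| = 4 / 48.166 ≈ 0.08305.

|H(j4)| ≈ 0.08305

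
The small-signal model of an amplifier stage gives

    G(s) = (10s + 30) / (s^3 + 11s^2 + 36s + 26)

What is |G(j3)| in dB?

|G(j3)|_dB ≈ -8.20 dB

Substitute s = j3: numerator = 30 + j30, denominator = -73 + j81.
|G(j3)| = |30 + j30| / |-73 + j81| = 42.426 / 109.04 ≈ 0.3891.
In decibels: 20·log₁₀(0.3891) ≈ -8.20 dB.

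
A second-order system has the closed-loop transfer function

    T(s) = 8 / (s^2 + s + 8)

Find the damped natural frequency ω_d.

ω_d ≈ 2.784 rad/s

Comparing s^2 + s + 8 to s^2 + 2ζωₙs + ωₙ²: ωₙ = √8 ≈ 2.828 rad/s and ζ = 1/(2·√8) ≈ 0.1768.
ζωₙ = 1/2 = 0.5, so ω_d = ωₙ√(1−ζ²) = √(ωₙ² − (ζωₙ)²) = √(8 − 0.5²) = √7.75 ≈ 2.784 rad/s.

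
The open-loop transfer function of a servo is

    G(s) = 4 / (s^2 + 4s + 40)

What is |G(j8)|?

|G(j8)| = 0.1000

Substitute s = j8: numerator = 4, denominator = -24 + j32.
|G(j8)| = |4| / |-24 + j32| = 4 / 40 = 0.1000.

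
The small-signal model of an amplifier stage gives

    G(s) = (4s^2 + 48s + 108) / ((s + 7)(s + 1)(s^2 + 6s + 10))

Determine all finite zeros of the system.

Set the numerator to zero: 4s^2 + 48s + 108 = 0, i.e. 4·(s^2 + 12s + 27) = 0.
Factoring: (s + 9)(s + 3) = 0.

s = -9, -3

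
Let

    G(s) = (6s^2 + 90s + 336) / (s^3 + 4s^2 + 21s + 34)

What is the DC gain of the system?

Set s = 0: G(0) = (336) / (34) = 168/17.

G(0) = 168/17 ≈ 9.882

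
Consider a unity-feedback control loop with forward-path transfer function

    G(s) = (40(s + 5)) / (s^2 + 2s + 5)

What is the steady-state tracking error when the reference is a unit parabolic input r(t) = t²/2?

G(s) has no poles at the origin.
This is a Type 0 system; Ka = lim_{s→0} s^2·G(s) = 0, so the steady-state error for a parabola input is infinite.

e_ss = ∞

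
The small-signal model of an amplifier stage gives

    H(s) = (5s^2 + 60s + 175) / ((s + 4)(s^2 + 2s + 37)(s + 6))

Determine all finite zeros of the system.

Set the numerator to zero: 5s^2 + 60s + 175 = 0, i.e. 5·(s^2 + 12s + 35) = 0.
Factoring: (s + 5)(s + 7) = 0.

s = -5, -7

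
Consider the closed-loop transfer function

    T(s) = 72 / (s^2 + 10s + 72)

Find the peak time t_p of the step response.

t_p ≈ 0.4582 s

Comparing s^2 + 10s + 72 to s^2 + 2ζωₙs + ωₙ²: ωₙ = √72 ≈ 8.485 rad/s and ζ = 10/(2·√72) ≈ 0.5893.
ζωₙ = 10/2 = 5, so ω_d = ωₙ√(1−ζ²) = √(ωₙ² − (ζωₙ)²) = √(72 − 5²) = √47 ≈ 6.856 rad/s.
t_p = π/ω_d = π/6.856 ≈ 0.4582 s.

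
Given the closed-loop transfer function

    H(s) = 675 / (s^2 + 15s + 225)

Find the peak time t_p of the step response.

t_p ≈ 0.2418 s

Comparing s^2 + 15s + 225 to s^2 + 2ζωₙs + ωₙ²: ωₙ = 15 rad/s and ζ = 15/(2·15) = 0.5.
ζωₙ = 15/2 = 7.5, so ω_d = ωₙ√(1−ζ²) = √(ωₙ² − (ζωₙ)²) = √(225 − 7.5²) = √168.75 ≈ 12.99 rad/s.
t_p = π/ω_d = π/12.99 ≈ 0.2418 s.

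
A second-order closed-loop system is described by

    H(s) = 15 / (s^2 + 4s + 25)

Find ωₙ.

ωₙ = 5 rad/s

Compare the denominator to the standard form s^2 + 2ζωₙs + ωₙ².
ωₙ² = 25, so ωₙ = 5 rad/s.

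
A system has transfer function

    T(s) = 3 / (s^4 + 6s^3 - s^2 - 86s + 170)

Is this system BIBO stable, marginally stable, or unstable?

unstable

The denominator s^4 + 6s^3 - s^2 - 86s + 170 factors as (s^2 + 10s + 34)(s^2 - 4s + 5), giving poles at s = -5 + 3j, -5 - 3j, 2 + j, 2 - j.
Since the pole(s) at s = 2 ± j lie in the right half-plane, the system is unstable.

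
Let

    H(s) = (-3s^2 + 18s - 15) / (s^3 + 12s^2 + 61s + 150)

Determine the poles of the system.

The poles are the roots of the denominator s^3 + 12s^2 + 61s + 150 = 0.
Trying s = -6: the polynomial evaluates to 0, so (s + 6) is a factor.
Dividing out leaves s^2 + 6s + 25 = 0.
The quadratic formula then gives s = -3 ± 4j.

s = -3 ± 4j, -6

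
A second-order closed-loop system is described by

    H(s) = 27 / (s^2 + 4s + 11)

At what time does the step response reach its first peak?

t_p ≈ 1.187 s

Comparing s^2 + 4s + 11 to s^2 + 2ζωₙs + ωₙ²: ωₙ = √11 ≈ 3.317 rad/s and ζ = 4/(2·√11) ≈ 0.6030.
ζωₙ = 4/2 = 2, so ω_d = ωₙ√(1−ζ²) = √(ωₙ² − (ζωₙ)²) = √(11 − 2²) = √7 ≈ 2.646 rad/s.
t_p = π/ω_d = π/2.646 ≈ 1.187 s.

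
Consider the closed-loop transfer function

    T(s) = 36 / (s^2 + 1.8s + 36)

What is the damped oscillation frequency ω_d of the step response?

Comparing s^2 + 1.8s + 36 to s^2 + 2ζωₙs + ωₙ²: ωₙ = 6 rad/s and ζ = 1.8/(2·6) = 0.15.
ζωₙ = 1.8/2 = 0.9, so ω_d = ωₙ√(1−ζ²) = √(ωₙ² − (ζωₙ)²) = √(36 − 0.9²) = √35.19 ≈ 5.932 rad/s.

ω_d ≈ 5.932 rad/s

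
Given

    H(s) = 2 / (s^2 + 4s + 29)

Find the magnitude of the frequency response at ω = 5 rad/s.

|H(j5)| ≈ 0.09806

Substitute s = j5: numerator = 2, denominator = 4 + j20.
|H(j5)| = |2| / |4 + j20| = 2 / 20.396 ≈ 0.09806.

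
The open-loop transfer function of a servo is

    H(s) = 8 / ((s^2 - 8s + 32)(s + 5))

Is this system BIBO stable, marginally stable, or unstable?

The poles can be read from the denominator factors: s = 4 ± 4j, -5.
Since the pole(s) at s = 4 ± 4j lie in the right half-plane, the system is unstable.

unstable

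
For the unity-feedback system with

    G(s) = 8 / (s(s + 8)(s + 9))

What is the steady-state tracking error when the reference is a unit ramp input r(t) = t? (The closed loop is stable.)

e_ss = 9

G(s) has one pole at the origin.
This is a Type 1 system. Kv = lim_{s→0} s·G(s) = 8/72 = 1/9.
e_ss = 1/Kv = 1/(1/9) = 9.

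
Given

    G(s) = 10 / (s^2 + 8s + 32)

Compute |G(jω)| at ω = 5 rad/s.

|G(j5)| ≈ 0.2463

Substitute s = j5: numerator = 10, denominator = 7 + j40.
|G(j5)| = |10| / |7 + j40| = 10 / 40.608 ≈ 0.2463.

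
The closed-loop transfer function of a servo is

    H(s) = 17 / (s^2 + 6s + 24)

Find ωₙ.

ωₙ ≈ 4.899 rad/s

Compare the denominator to the standard form s^2 + 2ζωₙs + ωₙ².
ωₙ² = 24, so ωₙ = √24 ≈ 4.899 rad/s.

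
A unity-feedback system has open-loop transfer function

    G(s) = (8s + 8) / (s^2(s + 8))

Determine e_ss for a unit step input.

e_ss = 0

G(s) has 2 poles at the origin.
This is a Type 2 system; for a step input the steady-state error is zero.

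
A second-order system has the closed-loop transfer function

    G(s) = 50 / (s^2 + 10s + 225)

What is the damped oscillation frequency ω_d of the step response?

Comparing s^2 + 10s + 225 to s^2 + 2ζωₙs + ωₙ²: ωₙ = 15 rad/s and ζ = 10/(2·15) ≈ 0.3333.
ζωₙ = 10/2 = 5, so ω_d = ωₙ√(1−ζ²) = √(ωₙ² − (ζωₙ)²) = √(225 − 5²) = √200 ≈ 14.14 rad/s.

ω_d ≈ 14.14 rad/s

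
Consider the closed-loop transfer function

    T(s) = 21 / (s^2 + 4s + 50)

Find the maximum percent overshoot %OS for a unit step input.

%OS ≈ 39.6%

Comparing s^2 + 4s + 50 to s^2 + 2ζωₙs + ωₙ²: ωₙ = √50 ≈ 7.071 rad/s and ζ = 4/(2·√50) ≈ 0.2828.
%OS = 100·exp(−πζ/√(1−ζ²)) = 100·exp(−π·0.2828/√(1−0.2828²)) ≈ 39.6%.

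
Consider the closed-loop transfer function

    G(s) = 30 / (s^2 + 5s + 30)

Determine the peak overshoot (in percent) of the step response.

%OS ≈ 20.0%

Comparing s^2 + 5s + 30 to s^2 + 2ζωₙs + ωₙ²: ωₙ = √30 ≈ 5.477 rad/s and ζ = 5/(2·√30) ≈ 0.4564.
%OS = 100·exp(−πζ/√(1−ζ²)) = 100·exp(−π·0.4564/√(1−0.4564²)) ≈ 20.0%.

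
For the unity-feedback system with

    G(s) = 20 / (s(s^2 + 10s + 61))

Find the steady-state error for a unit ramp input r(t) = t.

G(s) has one pole at the origin.
This is a Type 1 system. Kv = lim_{s→0} s·G(s) = 20/61.
e_ss = 1/Kv = 1/(20/61) = 61/20 ≈ 3.050.

e_ss = 3.050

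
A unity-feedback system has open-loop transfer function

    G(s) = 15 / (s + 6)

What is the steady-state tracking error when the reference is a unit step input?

e_ss = 0.2857

G(s) has no poles at the origin.
This is a Type 0 system. Kp = lim_{s→0} G(s) = 15/6 = 5/2.
e_ss = 1/(1 + Kp) = 1/(1 + 5/2) = 2/7 ≈ 0.2857.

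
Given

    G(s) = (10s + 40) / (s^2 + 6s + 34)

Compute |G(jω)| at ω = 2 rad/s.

Substitute s = j2: numerator = 40 + j20, denominator = 30 + j12.
|G(j2)| = |40 + j20| / |30 + j12| = 44.721 / 32.311 ≈ 1.384.

|G(j2)| ≈ 1.384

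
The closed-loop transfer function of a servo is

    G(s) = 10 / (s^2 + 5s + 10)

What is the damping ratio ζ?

ζ ≈ 0.7906

Compare the denominator to the standard form s^2 + 2ζωₙs + ωₙ².
ωₙ² = 10, so ωₙ = √10 ≈ 3.162 rad/s.
2ζωₙ = 5, so ζ = 5/(2·√10) ≈ 0.7906.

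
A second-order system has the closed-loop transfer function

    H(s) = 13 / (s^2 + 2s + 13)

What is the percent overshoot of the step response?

%OS ≈ 40.4%

Comparing s^2 + 2s + 13 to s^2 + 2ζωₙs + ωₙ²: ωₙ = √13 ≈ 3.606 rad/s and ζ = 2/(2·√13) ≈ 0.2774.
%OS = 100·exp(−πζ/√(1−ζ²)) = 100·exp(−π·0.2774/√(1−0.2774²)) ≈ 40.4%.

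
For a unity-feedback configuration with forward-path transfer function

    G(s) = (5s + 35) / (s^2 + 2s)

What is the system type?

Factor s from the denominator: s^2 + 2s = s·(s + 2).
There is 1 pole at the origin, so the system is Type 1.

Type 1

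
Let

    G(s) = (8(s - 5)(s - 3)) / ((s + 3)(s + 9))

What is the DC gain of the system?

At s = 0 each factor (s + a) contributes a and each (s^2 + bs + c) contributes c.
G(0) = 8·(-5) · (-3) / ((3) · (9)) = 120/27 = 40/9.

G(0) = 40/9 ≈ 4.444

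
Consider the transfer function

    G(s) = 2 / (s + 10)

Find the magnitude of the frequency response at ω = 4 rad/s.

|G(j4)| ≈ 0.1857

Substitute s = j4: numerator = 2, denominator = 10 + j4.
|G(j4)| = |2| / |10 + j4| = 2 / 10.770 ≈ 0.1857.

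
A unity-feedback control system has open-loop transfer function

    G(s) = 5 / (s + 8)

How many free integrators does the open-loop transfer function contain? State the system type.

The denominator has no factor of s at the origin — no free integrator — so this is a Type 0 system.

Type 0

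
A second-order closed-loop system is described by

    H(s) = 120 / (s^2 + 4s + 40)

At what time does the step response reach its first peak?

Comparing s^2 + 4s + 40 to s^2 + 2ζωₙs + ωₙ²: ωₙ = √40 ≈ 6.325 rad/s and ζ = 4/(2·√40) ≈ 0.3162.
ζωₙ = 4/2 = 2, so ω_d = ωₙ√(1−ζ²) = √(ωₙ² − (ζωₙ)²) = √(40 − 2²) = √36 = 6 rad/s.
t_p = π/ω_d = π/6 ≈ 0.5236 s.

t_p ≈ 0.5236 s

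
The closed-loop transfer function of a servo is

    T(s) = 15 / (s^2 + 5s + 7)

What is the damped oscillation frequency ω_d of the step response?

ω_d ≈ 0.8660 rad/s

Comparing s^2 + 5s + 7 to s^2 + 2ζωₙs + ωₙ²: ωₙ = √7 ≈ 2.646 rad/s and ζ = 5/(2·√7) ≈ 0.9449.
ζωₙ = 5/2 = 2.5, so ω_d = ωₙ√(1−ζ²) = √(ωₙ² − (ζωₙ)²) = √(7 − 2.5²) = √0.75 ≈ 0.8660 rad/s.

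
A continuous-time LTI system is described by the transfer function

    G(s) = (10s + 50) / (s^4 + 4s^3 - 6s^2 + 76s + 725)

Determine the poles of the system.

The poles are the roots of the denominator s^4 + 4s^3 - 6s^2 + 76s + 725 = 0.
No real roots exist; factor into two real quadratics: (s^2 - 6s + 25)(s^2 + 10s + 29) = 0.
Each quadratic gives a conjugate pair via the quadratic formula.

s = 3 ± 4j, -5 ± 2j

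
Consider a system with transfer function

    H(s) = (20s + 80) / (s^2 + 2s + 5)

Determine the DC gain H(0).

Set s = 0: H(0) = (80) / (5) = 16.

H(0) = 16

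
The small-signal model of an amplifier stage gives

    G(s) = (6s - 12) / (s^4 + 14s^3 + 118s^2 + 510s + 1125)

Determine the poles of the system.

The poles are the roots of the denominator s^4 + 14s^3 + 118s^2 + 510s + 1125 = 0.
No real roots exist; factor into two real quadratics: (s^2 + 8s + 25)(s^2 + 6s + 45) = 0.
Each quadratic gives a conjugate pair via the quadratic formula.

s = -4 + 3j, -4 - 3j, -3 + 6j, -3 - 6j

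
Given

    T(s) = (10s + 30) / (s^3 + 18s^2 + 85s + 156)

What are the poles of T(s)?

s = -3 + 2j, -3 - 2j, -12

The poles are the roots of the denominator s^3 + 18s^2 + 85s + 156 = 0.
Trying s = -12: the polynomial evaluates to 0, so (s + 12) is a factor.
Dividing out leaves s^2 + 6s + 13 = 0.
The quadratic formula then gives s = -3 ± 2j.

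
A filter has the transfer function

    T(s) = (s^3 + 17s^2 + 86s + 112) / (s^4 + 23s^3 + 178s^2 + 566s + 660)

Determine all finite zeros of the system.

s = -7, -2, -8

Set the numerator to zero: s^3 + 17s^2 + 86s + 112 = 0.
Factoring: (s + 7)(s + 2)(s + 8) = 0.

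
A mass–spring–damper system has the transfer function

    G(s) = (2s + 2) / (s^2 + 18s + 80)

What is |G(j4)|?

|G(j4)| ≈ 0.08560

Substitute s = j4: numerator = 2 + j8, denominator = 64 + j72.
|G(j4)| = |2 + j8| / |64 + j72| = 8.2462 / 96.333 ≈ 0.08560.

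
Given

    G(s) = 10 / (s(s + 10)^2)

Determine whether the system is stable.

The poles can be read from the denominator factors: s = 0, -10, -10.
Since the simple pole(s) at s = 0 lie on the jω-axis with none in the right half-plane, the system is marginally stable.

marginally stable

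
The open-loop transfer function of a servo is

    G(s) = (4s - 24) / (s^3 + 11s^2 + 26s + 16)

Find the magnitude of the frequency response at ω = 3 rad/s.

Substitute s = j3: numerator = -24 + j12, denominator = -83 + j51.
|G(j3)| = |-24 + j12| / |-83 + j51| = 26.833 / 97.417 ≈ 0.2754.

|G(j3)| ≈ 0.2754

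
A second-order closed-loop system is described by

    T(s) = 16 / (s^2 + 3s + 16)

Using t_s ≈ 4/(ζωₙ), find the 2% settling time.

Comparing s^2 + 3s + 16 to s^2 + 2ζωₙs + ωₙ²: ωₙ = 4 rad/s and ζ = 3/(2·4) = 0.375.
ζωₙ = 3/2 = 1.5, so t_s ≈ 4/(ζωₙ) = 4/1.5 ≈ 2.667 s.

t_s ≈ 2.667 s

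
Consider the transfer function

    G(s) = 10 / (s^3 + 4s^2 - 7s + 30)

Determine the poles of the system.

The poles are the roots of the denominator s^3 + 4s^2 - 7s + 30 = 0.
Trying s = -6: the polynomial evaluates to 0, so (s + 6) is a factor.
Dividing out leaves s^2 - 2s + 5 = 0.
The quadratic formula then gives s = 1 ± 2j.

s = 1 + 2j, 1 - 2j, -6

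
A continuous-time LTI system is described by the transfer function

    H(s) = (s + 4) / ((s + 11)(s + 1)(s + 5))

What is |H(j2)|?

Substitute s = j2: numerator = 4 + j2, denominator = -13 + j134.
|H(j2)| = |4 + j2| / |-13 + j134| = 4.4721 / 134.63 ≈ 0.03322.

|H(j2)| ≈ 0.03322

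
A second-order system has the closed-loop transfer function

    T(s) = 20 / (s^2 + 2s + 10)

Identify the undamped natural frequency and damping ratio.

Compare the denominator to the standard form s^2 + 2ζωₙs + ωₙ².
ωₙ² = 10, so ωₙ = √10 ≈ 3.162 rad/s.
2ζωₙ = 2, so ζ = 2/(2·√10) ≈ 0.3162.

ωₙ ≈ 3.162 rad/s, ζ ≈ 0.3162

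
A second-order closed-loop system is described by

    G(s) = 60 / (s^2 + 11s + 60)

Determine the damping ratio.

Compare the denominator to the standard form s^2 + 2ζωₙs + ωₙ².
ωₙ² = 60, so ωₙ = √60 ≈ 7.746 rad/s.
2ζωₙ = 11, so ζ = 11/(2·√60) ≈ 0.7100.

ζ ≈ 0.7100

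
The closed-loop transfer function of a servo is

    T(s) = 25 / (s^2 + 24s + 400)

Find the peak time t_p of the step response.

Comparing s^2 + 24s + 400 to s^2 + 2ζωₙs + ωₙ²: ωₙ = 20 rad/s and ζ = 24/(2·20) = 0.6.
ζωₙ = 24/2 = 12, so ω_d = ωₙ√(1−ζ²) = √(ωₙ² − (ζωₙ)²) = √(400 − 12²) = √256 = 16 rad/s.
t_p = π/ω_d = π/16 ≈ 0.1963 s.

t_p ≈ 0.1963 s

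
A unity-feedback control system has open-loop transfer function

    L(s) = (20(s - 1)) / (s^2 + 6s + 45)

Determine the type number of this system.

Type 0

The denominator has no factor of s at the origin — no free integrator — so this is a Type 0 system.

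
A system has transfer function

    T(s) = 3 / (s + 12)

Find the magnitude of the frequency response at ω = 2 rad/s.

|T(j2)| ≈ 0.2466

Substitute s = j2: numerator = 3, denominator = 12 + j2.
|T(j2)| = |3| / |12 + j2| = 3 / 12.166 ≈ 0.2466.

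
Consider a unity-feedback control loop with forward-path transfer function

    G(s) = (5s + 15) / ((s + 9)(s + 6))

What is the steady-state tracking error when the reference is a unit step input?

e_ss = 0.7826

G(s) has no poles at the origin.
This is a Type 0 system. Kp = lim_{s→0} G(s) = 15/54 = 5/18.
e_ss = 1/(1 + Kp) = 1/(1 + 5/18) = 18/23 ≈ 0.7826.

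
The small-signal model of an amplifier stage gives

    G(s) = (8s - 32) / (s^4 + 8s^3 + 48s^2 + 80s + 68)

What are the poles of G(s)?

The poles are the roots of the denominator s^4 + 8s^3 + 48s^2 + 80s + 68 = 0.
No real roots exist; factor into two real quadratics: (s^2 + 6s + 34)(s^2 + 2s + 2) = 0.
Each quadratic gives a conjugate pair via the quadratic formula.

s = -3 ± 5j, -1 ± j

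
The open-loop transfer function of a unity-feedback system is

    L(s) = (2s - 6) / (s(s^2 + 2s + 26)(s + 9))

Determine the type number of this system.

Type 1

The denominator has 1 factor of s at the origin (free integrator), so this is a Type 1 system.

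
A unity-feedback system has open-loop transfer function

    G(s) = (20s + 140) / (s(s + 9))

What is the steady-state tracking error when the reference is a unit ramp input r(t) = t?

G(s) has one pole at the origin.
This is a Type 1 system. Kv = lim_{s→0} s·G(s) = 140/9.
e_ss = 1/Kv = 1/(140/9) = 9/140 ≈ 0.06429.

e_ss = 0.06429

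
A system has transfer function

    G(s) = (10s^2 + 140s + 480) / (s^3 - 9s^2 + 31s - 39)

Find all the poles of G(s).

The poles are the roots of the denominator s^3 - 9s^2 + 31s - 39 = 0.
Trying s = 3: the polynomial evaluates to 0, so (s - 3) is a factor.
Dividing out leaves s^2 - 6s + 13 = 0.
The quadratic formula then gives s = 3 ± 2j.

s = 3 + 2j, 3 - 2j, 3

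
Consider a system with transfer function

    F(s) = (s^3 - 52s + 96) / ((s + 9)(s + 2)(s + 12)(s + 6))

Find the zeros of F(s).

s = 6, 2, -8

Set the numerator to zero: s^3 - 52s + 96 = 0.
Factoring: (s - 6)(s - 2)(s + 8) = 0.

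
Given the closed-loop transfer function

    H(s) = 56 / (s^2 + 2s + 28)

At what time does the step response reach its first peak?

t_p ≈ 0.6046 s

Comparing s^2 + 2s + 28 to s^2 + 2ζωₙs + ωₙ²: ωₙ = √28 ≈ 5.292 rad/s and ζ = 2/(2·√28) ≈ 0.1890.
ζωₙ = 2/2 = 1, so ω_d = ωₙ√(1−ζ²) = √(ωₙ² − (ζωₙ)²) = √(28 − 1²) = √27 ≈ 5.196 rad/s.
t_p = π/ω_d = π/5.196 ≈ 0.6046 s.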